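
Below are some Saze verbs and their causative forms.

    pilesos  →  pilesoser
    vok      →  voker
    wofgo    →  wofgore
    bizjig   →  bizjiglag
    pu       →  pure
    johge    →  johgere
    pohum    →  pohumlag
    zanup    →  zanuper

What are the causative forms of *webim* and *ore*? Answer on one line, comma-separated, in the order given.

webimlag, orere

The pattern is voicing of the final sound: -er when the stem ends in a voiceless consonant (*pilesos*, *vok*, *zanup*); -lag when the stem ends in a voiced consonant (*bizjig*, *pohum*); -re when the stem ends in a vowel (*wofgo*, *pu*, *johge*).
*webim* — final sound /m/ (a voiced consonant) → -lag → *webimlag*.
Since the final sound of *ore* is /e/ (a vowel), it takes -re, giving *orere*.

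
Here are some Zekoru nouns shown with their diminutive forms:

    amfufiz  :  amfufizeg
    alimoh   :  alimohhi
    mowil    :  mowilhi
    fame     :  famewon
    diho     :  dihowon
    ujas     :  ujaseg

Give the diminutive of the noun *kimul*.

kimulhi

The suffix is conditioned by the final sound: -eg when the stem ends in a sibilant (*amfufiz*, *ujas*); -hi when the stem ends in a non-sibilant consonant (*alimoh*, *mowil*); -won when the stem ends in a vowel (*fame*, *diho*).
*kimul* — final sound /l/ (a non-sibilant consonant) → -hi → *kimulhi*.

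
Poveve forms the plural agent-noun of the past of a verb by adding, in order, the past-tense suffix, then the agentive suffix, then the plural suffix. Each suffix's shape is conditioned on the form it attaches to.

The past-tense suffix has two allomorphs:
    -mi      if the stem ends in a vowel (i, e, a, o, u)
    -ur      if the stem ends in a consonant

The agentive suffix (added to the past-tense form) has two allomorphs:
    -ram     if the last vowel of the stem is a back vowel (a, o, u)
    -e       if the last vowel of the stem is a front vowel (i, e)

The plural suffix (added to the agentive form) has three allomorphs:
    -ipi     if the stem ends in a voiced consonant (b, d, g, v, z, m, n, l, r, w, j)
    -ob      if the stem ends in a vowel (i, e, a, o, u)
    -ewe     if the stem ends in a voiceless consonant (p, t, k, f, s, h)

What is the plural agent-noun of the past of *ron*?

The final sound of *ron* is /n/, which is a consonant, so the past-tense suffix is -ur, giving *ronur*.
The last vowel of the past-tense form *ronur* is /u/, which is a back vowel, so the agentive suffix is -ram, giving *ronurram*.
The agentive form *ronurram* — final sound /m/ (a voiced consonant) → -ipi → *ronurramipi*.

ronurramipi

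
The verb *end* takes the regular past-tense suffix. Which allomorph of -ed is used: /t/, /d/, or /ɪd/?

The stem *end* ends in /t/ or /d/.
The -ed suffix is realized as /ɪd/ after /t, d/; as /t/ after other voiceless consonants; and as /d/ after other voiced sounds.
So -ed on *end* is pronounced /ɪd/.

/ɪd/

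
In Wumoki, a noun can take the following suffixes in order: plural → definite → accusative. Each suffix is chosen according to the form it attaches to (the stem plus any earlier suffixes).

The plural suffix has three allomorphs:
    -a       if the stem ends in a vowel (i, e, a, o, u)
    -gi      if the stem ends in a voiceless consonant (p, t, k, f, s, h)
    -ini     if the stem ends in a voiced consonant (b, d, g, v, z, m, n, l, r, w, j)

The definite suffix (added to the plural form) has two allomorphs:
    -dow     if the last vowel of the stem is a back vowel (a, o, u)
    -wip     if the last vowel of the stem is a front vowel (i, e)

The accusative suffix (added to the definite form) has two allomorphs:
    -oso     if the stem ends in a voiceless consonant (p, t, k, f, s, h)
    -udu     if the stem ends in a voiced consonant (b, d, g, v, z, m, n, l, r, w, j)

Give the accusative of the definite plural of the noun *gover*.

*gover* — final sound /r/ (a voiced consonant) → -ini → *goverini*.
The last vowel of the plural form *goverini* is /i/, which is a front vowel, so the definite suffix is -wip, giving *goveriniwip*.
The definite form *goveriniwip* — final consonant /p/ (voiceless) → -oso → *goveriniwiposo*.

goveriniwiposo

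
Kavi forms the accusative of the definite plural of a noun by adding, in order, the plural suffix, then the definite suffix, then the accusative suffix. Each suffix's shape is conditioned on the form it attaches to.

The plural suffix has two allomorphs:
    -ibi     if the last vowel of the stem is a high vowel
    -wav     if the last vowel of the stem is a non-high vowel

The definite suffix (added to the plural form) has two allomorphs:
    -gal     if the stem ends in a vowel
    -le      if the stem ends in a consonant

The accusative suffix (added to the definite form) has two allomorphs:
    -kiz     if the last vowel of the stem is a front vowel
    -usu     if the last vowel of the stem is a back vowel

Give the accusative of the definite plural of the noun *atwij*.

atwijibigalusu

*atwij* — last vowel /i/ (a high vowel) → -ibi → *atwijibi*.
Since the final sound of the plural form *atwijibi* is /i/ (a vowel), it takes -gal, giving *atwijibigal*.
The definite form *atwijibigal* — last vowel /a/ (a back vowel) → -usu → *atwijibigalusu*.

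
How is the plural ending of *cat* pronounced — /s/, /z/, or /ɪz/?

/s/

The stem *cat* ends in a voiceless non-sibilant consonant.
The plural suffix surfaces as /ɪz/ after sibilants, /s/ after other voiceless consonants, and /z/ after other voiced sounds.
So the plural -s on *cat* is pronounced /s/.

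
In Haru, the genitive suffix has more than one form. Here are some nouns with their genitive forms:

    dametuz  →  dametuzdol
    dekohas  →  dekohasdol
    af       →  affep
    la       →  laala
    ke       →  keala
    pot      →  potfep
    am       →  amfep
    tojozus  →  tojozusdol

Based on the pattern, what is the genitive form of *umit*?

The pattern is sibilance of the final sound: -dol when the stem ends in a sibilant (*dametuz*, *dekohas*, *tojozus*); -fep when the stem ends in a non-sibilant consonant (*af*, *pot*, *am*); -ala when the stem ends in a vowel (*la*, *ke*).
Since the final sound of *umit* is /t/ (a non-sibilant consonant), it takes -fep, giving *umitfep*.

umitfep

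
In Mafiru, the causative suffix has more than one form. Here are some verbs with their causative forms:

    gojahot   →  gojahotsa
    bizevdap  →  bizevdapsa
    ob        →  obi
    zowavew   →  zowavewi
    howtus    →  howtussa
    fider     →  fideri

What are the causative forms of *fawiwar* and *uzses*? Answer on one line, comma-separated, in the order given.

The alternation tracks the final consonant of the stem — -sa when the stem ends in a voiceless consonant (*gojahot*, *bizevdap*, *howtus*); -i when the stem ends in a voiced consonant (*ob*, *zowavew*, *fider*).
*fawiwar* — final consonant /r/ (voiced) → -i → *fawiwari*.
The final consonant of *uzses* is /s/, which is voiceless, so the suffix is -sa, giving *uzsessa*.

fawiwari, uzsessa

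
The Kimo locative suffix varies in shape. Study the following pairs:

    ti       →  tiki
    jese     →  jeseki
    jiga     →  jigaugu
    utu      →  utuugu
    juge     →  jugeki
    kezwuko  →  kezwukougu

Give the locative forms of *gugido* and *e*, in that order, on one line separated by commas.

gugidougu, eki

The alternation tracks the last vowel of the stem — -ki when the last vowel of the stem is a front vowel (*ti*, *jese*, *juge*); -ugu when the last vowel of the stem is a back vowel (*jiga*, *utu*, *kezwuko*).
The last vowel of *gugido* is /o/, which is a back vowel, so the suffix is -ugu, giving *gugidougu*.
*e* — last vowel /e/ (a front vowel) → -ki → *eki*.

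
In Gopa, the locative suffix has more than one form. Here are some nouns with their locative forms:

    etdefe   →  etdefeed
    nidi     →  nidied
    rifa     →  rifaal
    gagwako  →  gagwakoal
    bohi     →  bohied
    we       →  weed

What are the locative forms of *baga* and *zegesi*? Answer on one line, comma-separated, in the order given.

bagaal, zegesied

The alternation tracks the last vowel of the stem — -ed when the last vowel of the stem is a front vowel (*etdefe*, *nidi*, *bohi*, *we*); -al when the last vowel of the stem is a back vowel (*rifa*, *gagwako*).
*baga*: last vowel = /a/, a back vowel → -al → *bagaal*.
The last vowel of *zegesi* is /i/, which is a front vowel, so the suffix is -ed, giving *zegesied*.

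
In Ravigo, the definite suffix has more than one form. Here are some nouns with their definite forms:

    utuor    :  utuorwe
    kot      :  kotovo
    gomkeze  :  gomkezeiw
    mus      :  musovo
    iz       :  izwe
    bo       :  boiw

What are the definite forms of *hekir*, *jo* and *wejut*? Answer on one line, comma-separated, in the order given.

hekirwe, joiw, wejutovo

The alternation tracks the final sound of the stem — -ovo when the stem ends in a voiceless consonant (*kot*, *mus*); -we when the stem ends in a voiced consonant (*utuor*, *iz*); -iw when the stem ends in a vowel (*gomkeze*, *bo*).
*hekir* — final sound /r/ (a voiced consonant) → -we → *hekirwe*.
*jo* — final sound /o/ (a vowel) → -iw → *joiw*.
*wejut* — final sound /t/ (a voiceless consonant) → -ovo → *wejutovo*.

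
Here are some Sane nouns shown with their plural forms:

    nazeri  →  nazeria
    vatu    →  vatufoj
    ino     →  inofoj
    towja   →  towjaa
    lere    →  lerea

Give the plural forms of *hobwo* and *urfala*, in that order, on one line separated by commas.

The alternation tracks the last vowel of the stem — -foj when the last vowel of the stem is a rounded vowel (*vatu*, *ino*); -a when the last vowel of the stem is an unrounded vowel (*nazeri*, *towja*, *lere*).
Since the last vowel of *hobwo* is /o/ (a rounded vowel), it takes -foj, giving *hobwofoj*.
*urfala*: last vowel = /a/, an unrounded vowel → -a → *urfalaa*.

hobwofoj, urfalaa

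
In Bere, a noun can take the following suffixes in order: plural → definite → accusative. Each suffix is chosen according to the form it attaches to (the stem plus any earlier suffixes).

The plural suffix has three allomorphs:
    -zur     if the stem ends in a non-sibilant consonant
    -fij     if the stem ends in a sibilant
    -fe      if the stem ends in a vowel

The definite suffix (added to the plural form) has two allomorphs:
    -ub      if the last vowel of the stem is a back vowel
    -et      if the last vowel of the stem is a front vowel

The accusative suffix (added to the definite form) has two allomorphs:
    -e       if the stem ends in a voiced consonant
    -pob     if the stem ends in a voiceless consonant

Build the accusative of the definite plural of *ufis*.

*ufis* — final sound /s/ (a sibilant) → -fij → *ufisfij*.
The last vowel of the plural form *ufisfij* is /i/, which is a front vowel, so the definite suffix is -et, giving *ufisfijet*.
The final consonant of the definite form *ufisfijet* is /t/, which is voiceless, so the accusative suffix is -pob, giving *ufisfijetpob*.

ufisfijetpob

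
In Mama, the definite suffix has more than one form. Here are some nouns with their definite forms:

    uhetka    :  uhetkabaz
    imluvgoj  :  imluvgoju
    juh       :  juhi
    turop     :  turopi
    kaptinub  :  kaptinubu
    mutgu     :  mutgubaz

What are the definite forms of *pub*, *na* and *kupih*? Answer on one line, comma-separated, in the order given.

Looking at the final sound of each stem: -i when the stem ends in a voiceless consonant (*juh*, *turop*); -u when the stem ends in a voiced consonant (*imluvgoj*, *kaptinub*); -baz when the stem ends in a vowel (*uhetka*, *mutgu*).
The final sound of *pub* is /b/, which is a voiced consonant, so the suffix is -u, giving *pubu*.
Since the final sound of *na* is /a/ (a vowel), it takes -baz, giving *nabaz*.
*kupih*: final sound = /h/, a voiceless consonant → -i → *kupihi*.

pubu, nabaz, kupihi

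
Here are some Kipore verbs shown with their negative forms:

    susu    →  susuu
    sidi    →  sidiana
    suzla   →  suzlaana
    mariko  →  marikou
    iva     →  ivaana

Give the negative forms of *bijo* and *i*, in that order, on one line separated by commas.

The alternation tracks the last vowel of the stem — -u when the last vowel of the stem is a rounded vowel (*susu*, *mariko*); -ana when the last vowel of the stem is an unrounded vowel (*sidi*, *suzla*, *iva*).
Since the last vowel of *bijo* is /o/ (a rounded vowel), it takes -u, giving *bijou*.
*i* — last vowel /i/ (an unrounded vowel) → -ana → *iana*.

bijou, iana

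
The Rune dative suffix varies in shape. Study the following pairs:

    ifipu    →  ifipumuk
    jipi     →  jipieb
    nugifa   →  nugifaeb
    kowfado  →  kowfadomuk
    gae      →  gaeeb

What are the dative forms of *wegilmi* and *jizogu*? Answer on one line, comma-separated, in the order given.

wegilmieb, jizogumuk

The pattern is rounding harmony: -muk when the last vowel of the stem is a rounded vowel (*ifipu*, *kowfado*); -eb when the last vowel of the stem is an unrounded vowel (*jipi*, *nugifa*, *gae*).
*wegilmi*: last vowel = /i/, an unrounded vowel → -eb → *wegilmieb*.
Since the last vowel of *jizogu* is /u/ (a rounded vowel), it takes -muk, giving *jizogumuk*.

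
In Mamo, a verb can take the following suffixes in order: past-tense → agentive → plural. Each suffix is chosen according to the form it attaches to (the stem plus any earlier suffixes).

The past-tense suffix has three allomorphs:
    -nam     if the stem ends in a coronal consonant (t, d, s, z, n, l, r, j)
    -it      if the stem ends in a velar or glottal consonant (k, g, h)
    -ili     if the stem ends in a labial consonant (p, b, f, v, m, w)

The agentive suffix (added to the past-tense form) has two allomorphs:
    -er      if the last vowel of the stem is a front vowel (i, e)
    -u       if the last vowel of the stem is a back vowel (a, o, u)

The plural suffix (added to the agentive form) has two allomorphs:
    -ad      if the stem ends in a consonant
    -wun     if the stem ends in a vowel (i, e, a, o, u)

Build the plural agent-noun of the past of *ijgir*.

Since the final consonant of *ijgir* is /r/ (coronal), it takes -nam, giving *ijgirnam*.
Since the last vowel of the past-tense form *ijgirnam* is /a/ (a back vowel), it takes -u, giving *ijgirnamu*.
The final sound of the agentive form *ijgirnamu* is /u/, which is a vowel, so the plural suffix is -wun, giving *ijgirnamuwun*.

ijgirnamuwun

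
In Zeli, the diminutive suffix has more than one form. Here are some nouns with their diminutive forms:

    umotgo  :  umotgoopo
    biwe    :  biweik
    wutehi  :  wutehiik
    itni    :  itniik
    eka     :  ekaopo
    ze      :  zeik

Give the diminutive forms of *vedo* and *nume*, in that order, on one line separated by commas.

The pattern is front/back vowel harmony: -ik when the last vowel of the stem is a front vowel (*biwe*, *wutehi*, *itni*, *ze*); -opo when the last vowel of the stem is a back vowel (*umotgo*, *eka*).
*vedo* — last vowel /o/ (a back vowel) → -opo → *vedoopo*.
The last vowel of *nume* is /e/, which is a front vowel, so the suffix is -ik, giving *numeik*.

vedoopo, numeik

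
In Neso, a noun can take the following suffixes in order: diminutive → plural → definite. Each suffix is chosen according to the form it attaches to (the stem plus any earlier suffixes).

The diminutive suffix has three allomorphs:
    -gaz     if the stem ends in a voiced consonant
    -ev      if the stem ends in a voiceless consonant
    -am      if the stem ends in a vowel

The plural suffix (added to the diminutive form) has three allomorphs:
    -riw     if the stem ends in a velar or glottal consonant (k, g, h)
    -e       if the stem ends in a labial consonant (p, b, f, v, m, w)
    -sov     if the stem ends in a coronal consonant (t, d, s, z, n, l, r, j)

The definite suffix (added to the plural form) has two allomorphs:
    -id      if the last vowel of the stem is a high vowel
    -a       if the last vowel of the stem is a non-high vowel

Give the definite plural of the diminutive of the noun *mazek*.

*mazek* — final sound /k/ (a voiceless consonant) → -ev → *mazekev*.
The final consonant of the diminutive form *mazekev* is /v/, which is labial, so the plural suffix is -e, giving *mazekeve*.
The plural form *mazekeve*: last vowel = /e/, a non-high vowel → -a → *mazekevea*.

mazekevea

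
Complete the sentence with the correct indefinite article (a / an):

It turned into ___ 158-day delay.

a

The indefinite article is chosen by the initial *sound* of the following word, not its spelling.
The number *158* is spoken "one hundred …", beginning with /wʌn/ — a consonant sound.
So the article is *a*: It turned into a 158-day delay.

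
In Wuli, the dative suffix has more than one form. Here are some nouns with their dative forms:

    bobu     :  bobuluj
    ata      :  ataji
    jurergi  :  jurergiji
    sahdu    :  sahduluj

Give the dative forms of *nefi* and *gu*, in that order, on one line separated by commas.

Looking at the last vowel of each stem: -luj when the last vowel of the stem is a rounded vowel (*bobu*, *sahdu*); -ji when the last vowel of the stem is an unrounded vowel (*ata*, *jurergi*).
*nefi*: last vowel = /i/, an unrounded vowel → -ji → *nefiji*.
*gu*: last vowel = /u/, a rounded vowel → -luj → *guluj*.

nefiji, guluj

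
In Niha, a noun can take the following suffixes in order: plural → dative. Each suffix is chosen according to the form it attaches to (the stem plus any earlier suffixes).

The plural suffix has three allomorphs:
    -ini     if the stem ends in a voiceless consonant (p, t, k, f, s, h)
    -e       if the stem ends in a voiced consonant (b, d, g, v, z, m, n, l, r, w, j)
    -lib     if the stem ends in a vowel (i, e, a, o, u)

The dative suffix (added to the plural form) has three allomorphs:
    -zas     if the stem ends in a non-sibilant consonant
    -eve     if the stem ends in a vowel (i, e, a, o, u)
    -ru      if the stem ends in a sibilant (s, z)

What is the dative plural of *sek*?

Since the final sound of *sek* is /k/ (a voiceless consonant), it takes -ini, giving *sekini*.
The final sound of the plural form *sekini* is /i/, which is a vowel, so the dative suffix is -eve, giving *sekinieve*.

sekinieve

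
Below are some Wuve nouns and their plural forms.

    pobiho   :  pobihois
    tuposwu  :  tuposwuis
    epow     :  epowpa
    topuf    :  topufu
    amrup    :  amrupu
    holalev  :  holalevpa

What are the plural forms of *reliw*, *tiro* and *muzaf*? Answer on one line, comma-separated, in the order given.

reliwpa, tirois, muzafu

The alternation tracks the final sound of the stem — -u when the stem ends in a voiceless consonant (*topuf*, *amrup*); -pa when the stem ends in a voiced consonant (*epow*, *holalev*); -is when the stem ends in a vowel (*pobiho*, *tuposwu*).
*reliw*: final sound = /w/, a voiced consonant → -pa → *reliwpa*.
*tiro* — final sound /o/ (a vowel) → -is → *tirois*.
Since the final sound of *muzaf* is /f/ (a voiceless consonant), it takes -u, giving *muzafu*.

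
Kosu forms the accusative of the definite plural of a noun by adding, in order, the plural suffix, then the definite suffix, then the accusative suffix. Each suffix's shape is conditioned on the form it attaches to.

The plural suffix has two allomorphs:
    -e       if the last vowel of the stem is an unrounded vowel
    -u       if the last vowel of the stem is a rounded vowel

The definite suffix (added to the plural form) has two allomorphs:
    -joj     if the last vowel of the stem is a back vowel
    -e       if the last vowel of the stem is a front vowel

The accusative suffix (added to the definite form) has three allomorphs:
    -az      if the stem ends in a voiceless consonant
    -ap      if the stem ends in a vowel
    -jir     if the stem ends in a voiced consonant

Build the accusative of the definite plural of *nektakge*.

*nektakge*: last vowel = /e/, an unrounded vowel → -e → *nektakgee*.
The last vowel of the plural form *nektakgee* is /e/, which is a front vowel, so the definite suffix is -e, giving *nektakgeee*.
Since the final sound of the definite form *nektakgeee* is /e/ (a vowel), it takes -ap, giving *nektakgeeeap*.

nektakgeeeap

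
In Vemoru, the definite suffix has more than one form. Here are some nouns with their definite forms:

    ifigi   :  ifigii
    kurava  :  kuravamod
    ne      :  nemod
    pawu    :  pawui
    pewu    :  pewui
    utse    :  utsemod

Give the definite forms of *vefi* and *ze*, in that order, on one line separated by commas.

vefii, zemod

Looking at the last vowel of each stem: -i when the last vowel of the stem is a high vowel (*ifigi*, *pawu*, *pewu*); -mod when the last vowel of the stem is a non-high vowel (*kurava*, *ne*, *utse*).
Since the last vowel of *vefi* is /i/ (a high vowel), it takes -i, giving *vefii*.
Since the last vowel of *ze* is /e/ (a non-high vowel), it takes -mod, giving *zemod*.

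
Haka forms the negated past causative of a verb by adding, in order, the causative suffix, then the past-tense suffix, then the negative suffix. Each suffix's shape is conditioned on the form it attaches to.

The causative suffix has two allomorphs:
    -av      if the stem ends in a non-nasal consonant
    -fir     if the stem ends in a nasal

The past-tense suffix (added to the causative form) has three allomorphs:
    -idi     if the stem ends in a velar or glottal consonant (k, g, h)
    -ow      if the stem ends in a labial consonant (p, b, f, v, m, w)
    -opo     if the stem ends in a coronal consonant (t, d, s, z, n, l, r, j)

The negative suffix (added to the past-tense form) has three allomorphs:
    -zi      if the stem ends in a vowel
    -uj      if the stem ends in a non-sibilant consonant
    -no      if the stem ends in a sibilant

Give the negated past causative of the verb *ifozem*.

ifozemfiropozi

Since the final consonant of *ifozem* is /m/ (a nasal), it takes -fir, giving *ifozemfir*.
The causative form *ifozemfir* — final consonant /r/ (coronal) → -opo → *ifozemfiropo*.
The past-tense form *ifozemfiropo* — final sound /o/ (a vowel) → -zi → *ifozemfiropozi*.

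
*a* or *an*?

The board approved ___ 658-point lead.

The indefinite article is chosen by the initial *sound* of the following word, not its spelling.
The number *658* is spoken "six hundred …", beginning with /sɪks/ — a consonant sound.
So the article is *a*: The board approved a 658-point lead.

a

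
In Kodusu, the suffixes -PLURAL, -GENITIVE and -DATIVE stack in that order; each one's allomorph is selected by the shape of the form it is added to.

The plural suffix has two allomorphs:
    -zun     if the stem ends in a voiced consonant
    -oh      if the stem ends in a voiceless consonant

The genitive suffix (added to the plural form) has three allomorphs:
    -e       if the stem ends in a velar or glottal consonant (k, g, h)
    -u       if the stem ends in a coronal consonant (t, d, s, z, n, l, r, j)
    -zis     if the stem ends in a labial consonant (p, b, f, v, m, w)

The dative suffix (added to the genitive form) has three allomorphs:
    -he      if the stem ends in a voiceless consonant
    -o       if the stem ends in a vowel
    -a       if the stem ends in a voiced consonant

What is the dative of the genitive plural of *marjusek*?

marjusekoheo

*marjusek*: final consonant = /k/, voiceless → -oh → *marjusekoh*.
The plural form *marjusekoh*: final consonant = /h/, velar/glottal → -e → *marjusekohe*.
The genitive form *marjusekohe* — final sound /e/ (a vowel) → -o → *marjusekoheo*.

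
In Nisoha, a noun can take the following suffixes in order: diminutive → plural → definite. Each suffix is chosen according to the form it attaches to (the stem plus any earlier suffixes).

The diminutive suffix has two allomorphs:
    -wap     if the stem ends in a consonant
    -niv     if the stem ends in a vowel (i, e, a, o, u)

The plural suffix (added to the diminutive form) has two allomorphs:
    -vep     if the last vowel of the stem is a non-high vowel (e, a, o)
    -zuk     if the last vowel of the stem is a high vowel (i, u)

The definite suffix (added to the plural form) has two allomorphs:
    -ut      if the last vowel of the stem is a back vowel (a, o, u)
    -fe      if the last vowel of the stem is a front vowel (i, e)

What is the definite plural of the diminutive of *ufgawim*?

*ufgawim* — final sound /m/ (a consonant) → -wap → *ufgawimwap*.
The diminutive form *ufgawimwap* — last vowel /a/ (a non-high vowel) → -vep → *ufgawimwapvep*.
The plural form *ufgawimwapvep*: last vowel = /e/, a front vowel → -fe → *ufgawimwapvepfe*.

ufgawimwapvepfe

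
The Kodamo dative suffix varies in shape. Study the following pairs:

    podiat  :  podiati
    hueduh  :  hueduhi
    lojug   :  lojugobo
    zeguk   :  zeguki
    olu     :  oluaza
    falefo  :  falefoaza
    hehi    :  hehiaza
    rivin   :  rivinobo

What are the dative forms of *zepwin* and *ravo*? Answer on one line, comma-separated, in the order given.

zepwinobo, ravoaza

The pattern is voicing of the final sound: -i when the stem ends in a voiceless consonant (*podiat*, *hueduh*, *zeguk*); -obo when the stem ends in a voiced consonant (*lojug*, *rivin*); -aza when the stem ends in a vowel (*olu*, *falefo*, *hehi*).
The final sound of *zepwin* is /n/, which is a voiced consonant, so the suffix is -obo, giving *zepwinobo*.
*ravo* — final sound /o/ (a vowel) → -aza → *ravoaza*.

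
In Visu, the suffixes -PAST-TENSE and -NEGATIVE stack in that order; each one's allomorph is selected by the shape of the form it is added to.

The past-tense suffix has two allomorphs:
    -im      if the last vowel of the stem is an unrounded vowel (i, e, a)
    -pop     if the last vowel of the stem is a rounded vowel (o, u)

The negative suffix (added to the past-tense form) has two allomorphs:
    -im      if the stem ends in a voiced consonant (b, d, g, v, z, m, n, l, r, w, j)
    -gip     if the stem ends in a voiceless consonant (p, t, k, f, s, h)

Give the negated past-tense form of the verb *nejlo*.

nejlopopgip

*nejlo*: last vowel = /o/, a rounded vowel → -pop → *nejlopop*.
The past-tense form *nejlopop*: final consonant = /p/, voiceless → -gip → *nejlopopgip*.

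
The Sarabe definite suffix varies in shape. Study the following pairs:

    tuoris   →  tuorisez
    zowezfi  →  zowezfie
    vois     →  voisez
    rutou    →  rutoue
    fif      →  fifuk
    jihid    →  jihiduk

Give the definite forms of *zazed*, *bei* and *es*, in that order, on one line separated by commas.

zazeduk, beie, esez

Looking at the final sound of each stem: -ez when the stem ends in a sibilant (*tuoris*, *vois*); -uk when the stem ends in a non-sibilant consonant (*fif*, *jihid*); -e when the stem ends in a vowel (*zowezfi*, *rutou*).
Since the final sound of *zazed* is /d/ (a non-sibilant consonant), it takes -uk, giving *zazeduk*.
*bei* — final sound /i/ (a vowel) → -e → *beie*.
Since the final sound of *es* is /s/ (a sibilant), it takes -ez, giving *esez*.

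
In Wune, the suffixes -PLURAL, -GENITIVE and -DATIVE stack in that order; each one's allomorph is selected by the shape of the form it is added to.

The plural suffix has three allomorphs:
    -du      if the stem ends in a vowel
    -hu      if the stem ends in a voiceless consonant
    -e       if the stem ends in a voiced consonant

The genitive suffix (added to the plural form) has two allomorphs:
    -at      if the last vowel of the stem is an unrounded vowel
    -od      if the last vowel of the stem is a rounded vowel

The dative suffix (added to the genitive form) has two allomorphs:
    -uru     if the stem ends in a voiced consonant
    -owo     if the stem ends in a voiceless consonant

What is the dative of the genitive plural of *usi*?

The final sound of *usi* is /i/, which is a vowel, so the plural suffix is -du, giving *usidu*.
The last vowel of the plural form *usidu* is /u/, which is a rounded vowel, so the genitive suffix is -od, giving *usiduod*.
The final consonant of the genitive form *usiduod* is /d/, which is voiced, so the dative suffix is -uru, giving *usiduoduru*.

usiduoduru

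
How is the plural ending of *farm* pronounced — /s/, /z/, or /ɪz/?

The stem *farm* ends in a voiced non-sibilant sound.
The plural suffix surfaces as /ɪz/ after sibilants, /s/ after other voiceless consonants, and /z/ after other voiced sounds.
So the plural -s on *farm* is pronounced /z/.

/z/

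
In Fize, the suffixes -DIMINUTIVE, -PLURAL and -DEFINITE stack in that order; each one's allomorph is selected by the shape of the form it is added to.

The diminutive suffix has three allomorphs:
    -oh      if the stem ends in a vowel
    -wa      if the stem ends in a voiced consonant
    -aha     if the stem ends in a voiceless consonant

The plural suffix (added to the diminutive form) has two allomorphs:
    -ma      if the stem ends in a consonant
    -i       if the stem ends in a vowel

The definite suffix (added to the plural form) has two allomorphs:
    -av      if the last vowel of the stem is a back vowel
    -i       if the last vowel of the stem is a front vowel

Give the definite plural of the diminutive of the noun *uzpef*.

uzpefahaii

*uzpef* — final sound /f/ (a voiceless consonant) → -aha → *uzpefaha*.
Since the final sound of the diminutive form *uzpefaha* is /a/ (a vowel), it takes -i, giving *uzpefahai*.
The plural form *uzpefahai* — last vowel /i/ (a front vowel) → -i → *uzpefahaii*.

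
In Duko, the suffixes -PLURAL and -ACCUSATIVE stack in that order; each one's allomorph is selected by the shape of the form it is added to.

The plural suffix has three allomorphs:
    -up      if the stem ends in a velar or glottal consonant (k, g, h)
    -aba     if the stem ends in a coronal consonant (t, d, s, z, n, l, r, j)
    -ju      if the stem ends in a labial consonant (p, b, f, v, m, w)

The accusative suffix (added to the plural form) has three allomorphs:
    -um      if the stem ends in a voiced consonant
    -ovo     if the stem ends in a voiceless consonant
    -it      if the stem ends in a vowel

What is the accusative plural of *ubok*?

*ubok*: final consonant = /k/, velar/glottal → -up → *ubokup*.
Since the final sound of the plural form *ubokup* is /p/ (a voiceless consonant), it takes -ovo, giving *ubokupovo*.

ubokupovo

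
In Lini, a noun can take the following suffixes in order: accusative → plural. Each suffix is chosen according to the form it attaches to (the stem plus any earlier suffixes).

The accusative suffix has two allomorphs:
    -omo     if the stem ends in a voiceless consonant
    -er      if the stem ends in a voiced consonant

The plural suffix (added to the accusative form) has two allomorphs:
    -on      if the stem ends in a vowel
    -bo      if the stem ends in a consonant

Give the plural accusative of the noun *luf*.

lufomoon

The final consonant of *luf* is /f/, which is voiceless, so the accusative suffix is -omo, giving *lufomo*.
The final sound of the accusative form *lufomo* is /o/, which is a vowel, so the plural suffix is -on, giving *lufomoon*.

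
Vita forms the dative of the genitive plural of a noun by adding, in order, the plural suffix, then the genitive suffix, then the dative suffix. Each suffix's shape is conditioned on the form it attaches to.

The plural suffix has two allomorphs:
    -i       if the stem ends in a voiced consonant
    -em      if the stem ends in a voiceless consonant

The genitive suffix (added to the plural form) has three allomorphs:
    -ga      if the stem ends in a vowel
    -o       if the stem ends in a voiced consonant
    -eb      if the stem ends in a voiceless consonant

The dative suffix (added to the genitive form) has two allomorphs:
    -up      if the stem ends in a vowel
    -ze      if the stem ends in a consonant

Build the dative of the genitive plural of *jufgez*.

jufgezigaup

The final consonant of *jufgez* is /z/, which is voiced, so the plural suffix is -i, giving *jufgezi*.
The plural form *jufgezi*: final sound = /i/, a vowel → -ga → *jufgeziga*.
The genitive form *jufgeziga* — final sound /a/ (a vowel) → -up → *jufgezigaup*.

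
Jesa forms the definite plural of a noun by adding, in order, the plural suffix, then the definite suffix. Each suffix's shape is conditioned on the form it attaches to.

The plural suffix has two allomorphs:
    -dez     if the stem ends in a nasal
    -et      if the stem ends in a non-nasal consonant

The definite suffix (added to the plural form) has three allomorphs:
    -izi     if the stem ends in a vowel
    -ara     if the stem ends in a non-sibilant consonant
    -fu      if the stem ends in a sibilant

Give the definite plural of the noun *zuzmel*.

Since the final consonant of *zuzmel* is /l/ (non-nasal), it takes -et, giving *zuzmelet*.
Since the final sound of the plural form *zuzmelet* is /t/ (a non-sibilant consonant), it takes -ara, giving *zuzmeletara*.

zuzmeletara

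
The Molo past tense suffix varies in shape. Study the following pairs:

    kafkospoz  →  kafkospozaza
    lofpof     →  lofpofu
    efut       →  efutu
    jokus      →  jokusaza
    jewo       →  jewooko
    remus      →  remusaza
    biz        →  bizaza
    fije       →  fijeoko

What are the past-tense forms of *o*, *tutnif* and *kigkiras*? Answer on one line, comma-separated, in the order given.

ooko, tutnifu, kigkirasaza

The alternation tracks the final sound of the stem — -aza when the stem ends in a sibilant (*kafkospoz*, *jokus*, *remus*, *biz*); -u when the stem ends in a non-sibilant consonant (*lofpof*, *efut*); -oko when the stem ends in a vowel (*jewo*, *fije*).
*o*: final sound = /o/, a vowel → -oko → *ooko*.
The final sound of *tutnif* is /f/, which is a non-sibilant consonant, so the suffix is -u, giving *tutnifu*.
Since the final sound of *kigkiras* is /s/ (a sibilant), it takes -aza, giving *kigkirasaza*.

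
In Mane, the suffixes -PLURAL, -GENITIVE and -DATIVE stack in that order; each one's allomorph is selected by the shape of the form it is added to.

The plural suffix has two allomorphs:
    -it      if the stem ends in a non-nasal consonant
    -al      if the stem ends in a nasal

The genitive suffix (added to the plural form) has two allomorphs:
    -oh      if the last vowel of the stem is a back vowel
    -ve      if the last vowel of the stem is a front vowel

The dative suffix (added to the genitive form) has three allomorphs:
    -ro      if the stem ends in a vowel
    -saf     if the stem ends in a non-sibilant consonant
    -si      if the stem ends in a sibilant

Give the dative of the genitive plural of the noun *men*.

*men*: final consonant = /n/, a nasal → -al → *menal*.
Since the last vowel of the plural form *menal* is /a/ (a back vowel), it takes -oh, giving *menaloh*.
The genitive form *menaloh*: final sound = /h/, a non-sibilant consonant → -saf → *menalohsaf*.

menalohsaf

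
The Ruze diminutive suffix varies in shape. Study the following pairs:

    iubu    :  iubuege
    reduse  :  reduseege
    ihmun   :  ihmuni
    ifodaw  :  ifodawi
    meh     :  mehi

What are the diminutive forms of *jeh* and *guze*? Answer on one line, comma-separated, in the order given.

Looking at the final sound of each stem: -i when the stem ends in a consonant (*ihmun*, *ifodaw*, *meh*); -ege when the stem ends in a vowel (*iubu*, *reduse*).
Since the final sound of *jeh* is /h/ (a consonant), it takes -i, giving *jehi*.
*guze*: final sound = /e/, a vowel → -ege → *guzeege*.

jehi, guzeege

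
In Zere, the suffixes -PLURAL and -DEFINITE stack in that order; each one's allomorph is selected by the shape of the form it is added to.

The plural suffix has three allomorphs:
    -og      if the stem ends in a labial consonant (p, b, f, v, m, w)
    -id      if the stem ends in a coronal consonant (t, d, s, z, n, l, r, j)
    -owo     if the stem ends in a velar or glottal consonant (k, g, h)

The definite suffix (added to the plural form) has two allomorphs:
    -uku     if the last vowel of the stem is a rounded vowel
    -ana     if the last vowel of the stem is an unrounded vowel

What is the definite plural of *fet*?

*fet*: final consonant = /t/, coronal → -id → *fetid*.
Since the last vowel of the plural form *fetid* is /i/ (an unrounded vowel), it takes -ana, giving *fetidana*.

fetidana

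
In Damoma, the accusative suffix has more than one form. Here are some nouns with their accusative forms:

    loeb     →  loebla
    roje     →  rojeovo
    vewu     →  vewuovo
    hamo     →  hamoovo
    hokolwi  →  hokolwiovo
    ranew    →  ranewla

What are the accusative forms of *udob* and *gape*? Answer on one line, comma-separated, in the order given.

The pattern is consonant vs. vowel: -la when the stem ends in a consonant (*loeb*, *ranew*); -ovo when the stem ends in a vowel (*roje*, *vewu*, *hamo*, *hokolwi*).
*udob* — final sound /b/ (a consonant) → -la → *udobla*.
*gape* — final sound /e/ (a vowel) → -ovo → *gapeovo*.

udobla, gapeovo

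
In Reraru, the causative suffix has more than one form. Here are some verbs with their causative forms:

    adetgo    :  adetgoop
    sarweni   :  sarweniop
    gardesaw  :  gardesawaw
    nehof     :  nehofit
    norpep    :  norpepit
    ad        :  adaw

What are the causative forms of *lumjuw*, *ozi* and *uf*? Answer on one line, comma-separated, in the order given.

Looking at the final sound of each stem: -it when the stem ends in a voiceless consonant (*nehof*, *norpep*); -aw when the stem ends in a voiced consonant (*gardesaw*, *ad*); -op when the stem ends in a vowel (*adetgo*, *sarweni*).
Since the final sound of *lumjuw* is /w/ (a voiced consonant), it takes -aw, giving *lumjuwaw*.
Since the final sound of *ozi* is /i/ (a vowel), it takes -op, giving *oziop*.
The final sound of *uf* is /f/, which is a voiceless consonant, so the suffix is -it, giving *ufit*.

lumjuwaw, oziop, ufit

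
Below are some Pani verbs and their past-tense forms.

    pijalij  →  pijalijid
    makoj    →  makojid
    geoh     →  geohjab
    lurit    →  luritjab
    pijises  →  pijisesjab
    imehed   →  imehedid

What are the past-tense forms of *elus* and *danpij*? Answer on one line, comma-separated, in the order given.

The pattern is voicing of the final consonant: -jab when the stem ends in a voiceless consonant (*geoh*, *lurit*, *pijises*); -id when the stem ends in a voiced consonant (*pijalij*, *makoj*, *imehed*).
*elus*: final consonant = /s/, voiceless → -jab → *elusjab*.
*danpij*: final consonant = /j/, voiced → -id → *danpijid*.

elusjab, danpijid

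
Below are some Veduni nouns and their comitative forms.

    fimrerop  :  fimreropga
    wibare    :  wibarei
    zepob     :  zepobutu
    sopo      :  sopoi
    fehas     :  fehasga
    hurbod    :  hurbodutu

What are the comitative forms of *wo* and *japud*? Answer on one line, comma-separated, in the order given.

woi, japudutu

The suffix is conditioned by the final sound: -ga when the stem ends in a voiceless consonant (*fimrerop*, *fehas*); -utu when the stem ends in a voiced consonant (*zepob*, *hurbod*); -i when the stem ends in a vowel (*wibare*, *sopo*).
*wo* — final sound /o/ (a vowel) → -i → *woi*.
The final sound of *japud* is /d/, which is a voiced consonant, so the suffix is -utu, giving *japudutu*.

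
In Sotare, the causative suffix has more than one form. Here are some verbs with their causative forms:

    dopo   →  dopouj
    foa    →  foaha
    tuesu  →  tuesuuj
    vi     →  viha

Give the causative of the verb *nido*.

Looking at the last vowel of each stem: -uj when the last vowel of the stem is a rounded vowel (*dopo*, *tuesu*); -ha when the last vowel of the stem is an unrounded vowel (*foa*, *vi*).
The last vowel of *nido* is /o/, which is a rounded vowel, so the suffix is -uj, giving *nidouj*.

nidouj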